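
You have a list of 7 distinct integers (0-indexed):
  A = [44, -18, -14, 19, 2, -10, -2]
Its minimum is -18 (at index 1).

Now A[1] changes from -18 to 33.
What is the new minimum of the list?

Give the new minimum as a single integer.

Answer: -14

Derivation:
Old min = -18 (at index 1)
Change: A[1] -18 -> 33
Changed element WAS the min. Need to check: is 33 still <= all others?
  Min of remaining elements: -14
  New min = min(33, -14) = -14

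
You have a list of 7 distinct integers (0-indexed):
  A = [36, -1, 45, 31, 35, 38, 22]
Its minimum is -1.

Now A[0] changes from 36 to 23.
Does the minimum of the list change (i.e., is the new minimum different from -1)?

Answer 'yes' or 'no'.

Answer: no

Derivation:
Old min = -1
Change: A[0] 36 -> 23
Changed element was NOT the min; min changes only if 23 < -1.
New min = -1; changed? no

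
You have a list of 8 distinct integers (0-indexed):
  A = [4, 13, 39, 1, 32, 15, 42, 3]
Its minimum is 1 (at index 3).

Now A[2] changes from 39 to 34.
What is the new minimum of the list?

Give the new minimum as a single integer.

Answer: 1

Derivation:
Old min = 1 (at index 3)
Change: A[2] 39 -> 34
Changed element was NOT the old min.
  New min = min(old_min, new_val) = min(1, 34) = 1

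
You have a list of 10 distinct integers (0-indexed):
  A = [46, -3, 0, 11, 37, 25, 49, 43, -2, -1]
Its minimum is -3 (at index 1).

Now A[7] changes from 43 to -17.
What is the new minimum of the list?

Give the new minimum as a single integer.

Answer: -17

Derivation:
Old min = -3 (at index 1)
Change: A[7] 43 -> -17
Changed element was NOT the old min.
  New min = min(old_min, new_val) = min(-3, -17) = -17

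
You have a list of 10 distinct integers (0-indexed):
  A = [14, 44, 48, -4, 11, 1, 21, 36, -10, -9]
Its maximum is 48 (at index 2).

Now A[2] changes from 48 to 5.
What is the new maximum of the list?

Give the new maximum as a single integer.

Answer: 44

Derivation:
Old max = 48 (at index 2)
Change: A[2] 48 -> 5
Changed element WAS the max -> may need rescan.
  Max of remaining elements: 44
  New max = max(5, 44) = 44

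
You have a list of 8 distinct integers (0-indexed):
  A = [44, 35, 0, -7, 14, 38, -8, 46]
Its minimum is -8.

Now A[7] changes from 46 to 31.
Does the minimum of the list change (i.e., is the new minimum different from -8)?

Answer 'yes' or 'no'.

Old min = -8
Change: A[7] 46 -> 31
Changed element was NOT the min; min changes only if 31 < -8.
New min = -8; changed? no

Answer: no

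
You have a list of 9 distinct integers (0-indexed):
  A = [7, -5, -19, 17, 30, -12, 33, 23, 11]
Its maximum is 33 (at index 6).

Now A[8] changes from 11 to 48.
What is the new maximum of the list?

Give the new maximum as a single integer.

Old max = 33 (at index 6)
Change: A[8] 11 -> 48
Changed element was NOT the old max.
  New max = max(old_max, new_val) = max(33, 48) = 48

Answer: 48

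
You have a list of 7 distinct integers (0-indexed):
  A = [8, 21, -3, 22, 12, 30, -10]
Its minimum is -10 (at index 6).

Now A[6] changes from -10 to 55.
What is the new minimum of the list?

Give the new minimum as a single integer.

Answer: -3

Derivation:
Old min = -10 (at index 6)
Change: A[6] -10 -> 55
Changed element WAS the min. Need to check: is 55 still <= all others?
  Min of remaining elements: -3
  New min = min(55, -3) = -3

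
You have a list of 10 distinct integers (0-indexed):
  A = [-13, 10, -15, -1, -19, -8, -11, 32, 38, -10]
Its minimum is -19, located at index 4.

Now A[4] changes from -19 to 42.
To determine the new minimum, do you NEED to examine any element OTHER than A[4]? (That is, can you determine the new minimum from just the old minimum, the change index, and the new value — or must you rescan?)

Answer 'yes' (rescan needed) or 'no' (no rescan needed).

Old min = -19 at index 4
Change at index 4: -19 -> 42
Index 4 WAS the min and new value 42 > old min -19. Must rescan other elements to find the new min.
Needs rescan: yes

Answer: yes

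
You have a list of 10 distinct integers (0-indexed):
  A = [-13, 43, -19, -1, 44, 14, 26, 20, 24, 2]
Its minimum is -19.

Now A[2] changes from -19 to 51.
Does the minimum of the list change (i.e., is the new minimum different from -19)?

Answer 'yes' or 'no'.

Old min = -19
Change: A[2] -19 -> 51
Changed element was the min; new min must be rechecked.
New min = -13; changed? yes

Answer: yes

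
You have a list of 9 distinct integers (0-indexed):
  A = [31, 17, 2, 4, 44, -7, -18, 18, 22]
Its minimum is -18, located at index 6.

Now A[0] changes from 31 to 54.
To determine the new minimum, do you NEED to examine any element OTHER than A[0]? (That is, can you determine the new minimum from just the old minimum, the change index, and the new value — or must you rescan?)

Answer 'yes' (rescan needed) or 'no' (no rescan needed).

Old min = -18 at index 6
Change at index 0: 31 -> 54
Index 0 was NOT the min. New min = min(-18, 54). No rescan of other elements needed.
Needs rescan: no

Answer: no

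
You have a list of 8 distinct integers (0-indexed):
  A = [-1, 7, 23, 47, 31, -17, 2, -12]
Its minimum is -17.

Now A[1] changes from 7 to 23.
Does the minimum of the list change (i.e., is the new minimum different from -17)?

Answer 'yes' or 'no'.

Answer: no

Derivation:
Old min = -17
Change: A[1] 7 -> 23
Changed element was NOT the min; min changes only if 23 < -17.
New min = -17; changed? no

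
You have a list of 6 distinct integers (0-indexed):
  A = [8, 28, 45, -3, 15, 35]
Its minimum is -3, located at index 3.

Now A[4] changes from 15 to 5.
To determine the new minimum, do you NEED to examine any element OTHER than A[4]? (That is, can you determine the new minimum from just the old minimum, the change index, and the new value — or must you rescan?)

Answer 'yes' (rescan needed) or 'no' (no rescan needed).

Answer: no

Derivation:
Old min = -3 at index 3
Change at index 4: 15 -> 5
Index 4 was NOT the min. New min = min(-3, 5). No rescan of other elements needed.
Needs rescan: no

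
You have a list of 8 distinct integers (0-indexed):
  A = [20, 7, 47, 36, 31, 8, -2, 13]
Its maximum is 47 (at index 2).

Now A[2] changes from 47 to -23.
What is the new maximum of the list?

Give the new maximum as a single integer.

Old max = 47 (at index 2)
Change: A[2] 47 -> -23
Changed element WAS the max -> may need rescan.
  Max of remaining elements: 36
  New max = max(-23, 36) = 36

Answer: 36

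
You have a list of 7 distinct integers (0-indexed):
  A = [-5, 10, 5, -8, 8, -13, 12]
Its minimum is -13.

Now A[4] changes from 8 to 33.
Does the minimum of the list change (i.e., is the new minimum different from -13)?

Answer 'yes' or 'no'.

Old min = -13
Change: A[4] 8 -> 33
Changed element was NOT the min; min changes only if 33 < -13.
New min = -13; changed? no

Answer: no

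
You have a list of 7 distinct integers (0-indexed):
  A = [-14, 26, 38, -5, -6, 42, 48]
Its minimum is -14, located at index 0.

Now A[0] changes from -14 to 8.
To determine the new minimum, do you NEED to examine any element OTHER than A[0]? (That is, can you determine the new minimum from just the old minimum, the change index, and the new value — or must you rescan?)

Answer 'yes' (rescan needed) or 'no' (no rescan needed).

Answer: yes

Derivation:
Old min = -14 at index 0
Change at index 0: -14 -> 8
Index 0 WAS the min and new value 8 > old min -14. Must rescan other elements to find the new min.
Needs rescan: yes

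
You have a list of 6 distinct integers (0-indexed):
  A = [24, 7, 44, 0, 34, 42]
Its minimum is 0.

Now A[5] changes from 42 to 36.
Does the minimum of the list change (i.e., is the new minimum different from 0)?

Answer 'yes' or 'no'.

Answer: no

Derivation:
Old min = 0
Change: A[5] 42 -> 36
Changed element was NOT the min; min changes only if 36 < 0.
New min = 0; changed? no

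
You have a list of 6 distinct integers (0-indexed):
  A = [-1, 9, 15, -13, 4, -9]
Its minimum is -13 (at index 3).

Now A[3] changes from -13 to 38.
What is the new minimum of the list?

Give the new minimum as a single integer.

Old min = -13 (at index 3)
Change: A[3] -13 -> 38
Changed element WAS the min. Need to check: is 38 still <= all others?
  Min of remaining elements: -9
  New min = min(38, -9) = -9

Answer: -9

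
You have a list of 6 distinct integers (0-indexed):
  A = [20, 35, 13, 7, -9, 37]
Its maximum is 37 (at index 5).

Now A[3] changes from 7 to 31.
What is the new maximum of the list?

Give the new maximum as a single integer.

Answer: 37

Derivation:
Old max = 37 (at index 5)
Change: A[3] 7 -> 31
Changed element was NOT the old max.
  New max = max(old_max, new_val) = max(37, 31) = 37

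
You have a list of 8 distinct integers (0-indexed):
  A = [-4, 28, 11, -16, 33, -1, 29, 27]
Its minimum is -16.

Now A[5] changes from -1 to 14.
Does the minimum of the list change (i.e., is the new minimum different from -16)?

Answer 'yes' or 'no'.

Old min = -16
Change: A[5] -1 -> 14
Changed element was NOT the min; min changes only if 14 < -16.
New min = -16; changed? no

Answer: no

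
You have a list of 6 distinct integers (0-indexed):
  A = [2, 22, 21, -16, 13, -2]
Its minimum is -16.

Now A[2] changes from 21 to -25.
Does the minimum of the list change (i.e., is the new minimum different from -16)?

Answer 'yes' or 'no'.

Answer: yes

Derivation:
Old min = -16
Change: A[2] 21 -> -25
Changed element was NOT the min; min changes only if -25 < -16.
New min = -25; changed? yes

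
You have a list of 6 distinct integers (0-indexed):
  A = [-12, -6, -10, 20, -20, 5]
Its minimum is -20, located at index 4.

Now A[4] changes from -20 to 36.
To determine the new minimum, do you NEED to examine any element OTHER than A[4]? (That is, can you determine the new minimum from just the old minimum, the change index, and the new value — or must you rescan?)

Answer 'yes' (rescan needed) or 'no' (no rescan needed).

Answer: yes

Derivation:
Old min = -20 at index 4
Change at index 4: -20 -> 36
Index 4 WAS the min and new value 36 > old min -20. Must rescan other elements to find the new min.
Needs rescan: yes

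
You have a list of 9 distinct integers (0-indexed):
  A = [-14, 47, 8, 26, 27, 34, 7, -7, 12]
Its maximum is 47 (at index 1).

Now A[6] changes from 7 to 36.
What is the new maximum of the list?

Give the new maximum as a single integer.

Answer: 47

Derivation:
Old max = 47 (at index 1)
Change: A[6] 7 -> 36
Changed element was NOT the old max.
  New max = max(old_max, new_val) = max(47, 36) = 47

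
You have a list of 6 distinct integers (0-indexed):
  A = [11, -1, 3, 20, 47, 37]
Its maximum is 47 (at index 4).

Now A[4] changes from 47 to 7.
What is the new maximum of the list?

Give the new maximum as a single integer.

Answer: 37

Derivation:
Old max = 47 (at index 4)
Change: A[4] 47 -> 7
Changed element WAS the max -> may need rescan.
  Max of remaining elements: 37
  New max = max(7, 37) = 37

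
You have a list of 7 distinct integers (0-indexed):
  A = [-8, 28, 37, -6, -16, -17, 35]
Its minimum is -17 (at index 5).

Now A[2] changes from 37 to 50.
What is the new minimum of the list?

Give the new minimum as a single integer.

Answer: -17

Derivation:
Old min = -17 (at index 5)
Change: A[2] 37 -> 50
Changed element was NOT the old min.
  New min = min(old_min, new_val) = min(-17, 50) = -17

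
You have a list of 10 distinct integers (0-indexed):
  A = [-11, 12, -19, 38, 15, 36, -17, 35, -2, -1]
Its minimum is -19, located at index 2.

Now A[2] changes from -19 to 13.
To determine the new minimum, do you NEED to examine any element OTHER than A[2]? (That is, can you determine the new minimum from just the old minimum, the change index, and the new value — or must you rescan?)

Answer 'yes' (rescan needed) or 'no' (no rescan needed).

Old min = -19 at index 2
Change at index 2: -19 -> 13
Index 2 WAS the min and new value 13 > old min -19. Must rescan other elements to find the new min.
Needs rescan: yes

Answer: yes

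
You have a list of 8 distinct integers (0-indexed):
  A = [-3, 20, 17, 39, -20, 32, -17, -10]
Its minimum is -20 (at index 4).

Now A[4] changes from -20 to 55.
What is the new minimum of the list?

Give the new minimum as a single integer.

Old min = -20 (at index 4)
Change: A[4] -20 -> 55
Changed element WAS the min. Need to check: is 55 still <= all others?
  Min of remaining elements: -17
  New min = min(55, -17) = -17

Answer: -17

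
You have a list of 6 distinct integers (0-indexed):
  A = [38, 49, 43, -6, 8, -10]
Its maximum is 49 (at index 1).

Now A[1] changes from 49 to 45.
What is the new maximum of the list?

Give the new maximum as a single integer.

Old max = 49 (at index 1)
Change: A[1] 49 -> 45
Changed element WAS the max -> may need rescan.
  Max of remaining elements: 43
  New max = max(45, 43) = 45

Answer: 45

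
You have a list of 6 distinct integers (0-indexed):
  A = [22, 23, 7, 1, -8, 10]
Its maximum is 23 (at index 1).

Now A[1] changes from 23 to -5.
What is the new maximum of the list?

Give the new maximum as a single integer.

Old max = 23 (at index 1)
Change: A[1] 23 -> -5
Changed element WAS the max -> may need rescan.
  Max of remaining elements: 22
  New max = max(-5, 22) = 22

Answer: 22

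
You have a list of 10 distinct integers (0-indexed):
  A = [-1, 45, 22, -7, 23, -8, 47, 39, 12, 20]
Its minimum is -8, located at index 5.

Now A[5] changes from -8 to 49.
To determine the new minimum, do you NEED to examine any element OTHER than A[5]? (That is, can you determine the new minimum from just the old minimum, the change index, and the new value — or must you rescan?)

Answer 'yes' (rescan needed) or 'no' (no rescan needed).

Answer: yes

Derivation:
Old min = -8 at index 5
Change at index 5: -8 -> 49
Index 5 WAS the min and new value 49 > old min -8. Must rescan other elements to find the new min.
Needs rescan: yes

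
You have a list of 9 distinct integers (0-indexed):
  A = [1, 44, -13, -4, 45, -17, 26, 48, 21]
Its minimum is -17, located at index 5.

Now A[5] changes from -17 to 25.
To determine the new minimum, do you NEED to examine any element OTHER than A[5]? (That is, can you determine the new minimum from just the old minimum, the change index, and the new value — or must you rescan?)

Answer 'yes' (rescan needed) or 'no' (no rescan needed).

Answer: yes

Derivation:
Old min = -17 at index 5
Change at index 5: -17 -> 25
Index 5 WAS the min and new value 25 > old min -17. Must rescan other elements to find the new min.
Needs rescan: yes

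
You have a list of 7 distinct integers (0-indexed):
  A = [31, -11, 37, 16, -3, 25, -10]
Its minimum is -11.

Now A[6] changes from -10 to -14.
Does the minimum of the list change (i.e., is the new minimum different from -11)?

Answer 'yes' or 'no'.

Old min = -11
Change: A[6] -10 -> -14
Changed element was NOT the min; min changes only if -14 < -11.
New min = -14; changed? yes

Answer: yes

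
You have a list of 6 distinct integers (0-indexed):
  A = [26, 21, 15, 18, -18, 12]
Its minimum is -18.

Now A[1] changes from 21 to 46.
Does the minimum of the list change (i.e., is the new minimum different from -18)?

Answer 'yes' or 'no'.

Old min = -18
Change: A[1] 21 -> 46
Changed element was NOT the min; min changes only if 46 < -18.
New min = -18; changed? no

Answer: no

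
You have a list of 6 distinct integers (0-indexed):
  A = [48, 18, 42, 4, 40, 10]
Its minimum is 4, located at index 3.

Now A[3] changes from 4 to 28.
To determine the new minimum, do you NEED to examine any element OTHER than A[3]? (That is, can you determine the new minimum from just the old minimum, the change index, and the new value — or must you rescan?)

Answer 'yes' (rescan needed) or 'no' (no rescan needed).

Answer: yes

Derivation:
Old min = 4 at index 3
Change at index 3: 4 -> 28
Index 3 WAS the min and new value 28 > old min 4. Must rescan other elements to find the new min.
Needs rescan: yes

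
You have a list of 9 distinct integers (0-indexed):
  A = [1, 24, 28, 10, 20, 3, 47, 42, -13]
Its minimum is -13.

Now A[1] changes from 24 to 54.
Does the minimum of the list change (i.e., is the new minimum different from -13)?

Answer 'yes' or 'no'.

Old min = -13
Change: A[1] 24 -> 54
Changed element was NOT the min; min changes only if 54 < -13.
New min = -13; changed? no

Answer: no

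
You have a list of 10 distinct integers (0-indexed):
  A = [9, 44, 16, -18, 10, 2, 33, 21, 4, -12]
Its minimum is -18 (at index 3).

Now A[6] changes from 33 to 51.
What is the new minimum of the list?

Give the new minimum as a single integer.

Old min = -18 (at index 3)
Change: A[6] 33 -> 51
Changed element was NOT the old min.
  New min = min(old_min, new_val) = min(-18, 51) = -18

Answer: -18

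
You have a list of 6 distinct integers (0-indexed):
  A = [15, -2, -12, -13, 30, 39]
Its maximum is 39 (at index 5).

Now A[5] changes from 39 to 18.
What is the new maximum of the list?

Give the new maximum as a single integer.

Old max = 39 (at index 5)
Change: A[5] 39 -> 18
Changed element WAS the max -> may need rescan.
  Max of remaining elements: 30
  New max = max(18, 30) = 30

Answer: 30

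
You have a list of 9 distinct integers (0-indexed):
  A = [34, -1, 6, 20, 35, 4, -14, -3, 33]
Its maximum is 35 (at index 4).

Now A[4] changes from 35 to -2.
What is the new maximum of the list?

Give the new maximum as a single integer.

Old max = 35 (at index 4)
Change: A[4] 35 -> -2
Changed element WAS the max -> may need rescan.
  Max of remaining elements: 34
  New max = max(-2, 34) = 34

Answer: 34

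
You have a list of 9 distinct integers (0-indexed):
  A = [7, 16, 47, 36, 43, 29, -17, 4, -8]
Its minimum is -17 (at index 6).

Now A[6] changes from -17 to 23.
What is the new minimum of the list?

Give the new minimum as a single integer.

Old min = -17 (at index 6)
Change: A[6] -17 -> 23
Changed element WAS the min. Need to check: is 23 still <= all others?
  Min of remaining elements: -8
  New min = min(23, -8) = -8

Answer: -8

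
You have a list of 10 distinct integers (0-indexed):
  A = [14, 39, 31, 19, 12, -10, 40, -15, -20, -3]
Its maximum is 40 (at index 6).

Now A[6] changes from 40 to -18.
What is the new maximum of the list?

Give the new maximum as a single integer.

Answer: 39

Derivation:
Old max = 40 (at index 6)
Change: A[6] 40 -> -18
Changed element WAS the max -> may need rescan.
  Max of remaining elements: 39
  New max = max(-18, 39) = 39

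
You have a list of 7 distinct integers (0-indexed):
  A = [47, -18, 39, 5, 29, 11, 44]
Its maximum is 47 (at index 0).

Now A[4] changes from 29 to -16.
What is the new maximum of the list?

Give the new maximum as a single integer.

Old max = 47 (at index 0)
Change: A[4] 29 -> -16
Changed element was NOT the old max.
  New max = max(old_max, new_val) = max(47, -16) = 47

Answer: 47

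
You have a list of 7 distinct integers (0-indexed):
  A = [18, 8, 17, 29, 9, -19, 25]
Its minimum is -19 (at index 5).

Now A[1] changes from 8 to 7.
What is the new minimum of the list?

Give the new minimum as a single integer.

Answer: -19

Derivation:
Old min = -19 (at index 5)
Change: A[1] 8 -> 7
Changed element was NOT the old min.
  New min = min(old_min, new_val) = min(-19, 7) = -19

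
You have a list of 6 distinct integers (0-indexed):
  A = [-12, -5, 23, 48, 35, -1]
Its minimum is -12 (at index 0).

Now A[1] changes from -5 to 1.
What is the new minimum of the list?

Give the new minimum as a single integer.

Old min = -12 (at index 0)
Change: A[1] -5 -> 1
Changed element was NOT the old min.
  New min = min(old_min, new_val) = min(-12, 1) = -12

Answer: -12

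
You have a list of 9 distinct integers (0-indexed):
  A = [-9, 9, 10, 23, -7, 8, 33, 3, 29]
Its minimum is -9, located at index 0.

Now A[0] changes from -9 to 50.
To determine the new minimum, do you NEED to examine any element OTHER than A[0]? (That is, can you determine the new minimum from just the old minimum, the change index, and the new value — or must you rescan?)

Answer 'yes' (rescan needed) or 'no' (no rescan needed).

Old min = -9 at index 0
Change at index 0: -9 -> 50
Index 0 WAS the min and new value 50 > old min -9. Must rescan other elements to find the new min.
Needs rescan: yes

Answer: yes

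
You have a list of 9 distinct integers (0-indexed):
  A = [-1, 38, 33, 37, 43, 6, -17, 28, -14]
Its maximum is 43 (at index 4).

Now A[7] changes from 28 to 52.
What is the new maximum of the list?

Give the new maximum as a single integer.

Old max = 43 (at index 4)
Change: A[7] 28 -> 52
Changed element was NOT the old max.
  New max = max(old_max, new_val) = max(43, 52) = 52

Answer: 52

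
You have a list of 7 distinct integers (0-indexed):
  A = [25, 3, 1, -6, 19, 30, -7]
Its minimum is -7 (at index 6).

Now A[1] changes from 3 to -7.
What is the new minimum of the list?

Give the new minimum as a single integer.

Old min = -7 (at index 6)
Change: A[1] 3 -> -7
Changed element was NOT the old min.
  New min = min(old_min, new_val) = min(-7, -7) = -7

Answer: -7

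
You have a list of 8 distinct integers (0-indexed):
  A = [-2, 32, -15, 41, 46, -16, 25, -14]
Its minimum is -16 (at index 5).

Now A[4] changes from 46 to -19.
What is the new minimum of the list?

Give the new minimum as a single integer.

Old min = -16 (at index 5)
Change: A[4] 46 -> -19
Changed element was NOT the old min.
  New min = min(old_min, new_val) = min(-16, -19) = -19

Answer: -19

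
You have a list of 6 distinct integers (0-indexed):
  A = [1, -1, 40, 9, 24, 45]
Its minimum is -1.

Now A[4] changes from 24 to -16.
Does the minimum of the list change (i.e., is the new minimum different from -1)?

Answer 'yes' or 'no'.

Answer: yes

Derivation:
Old min = -1
Change: A[4] 24 -> -16
Changed element was NOT the min; min changes only if -16 < -1.
New min = -16; changed? yes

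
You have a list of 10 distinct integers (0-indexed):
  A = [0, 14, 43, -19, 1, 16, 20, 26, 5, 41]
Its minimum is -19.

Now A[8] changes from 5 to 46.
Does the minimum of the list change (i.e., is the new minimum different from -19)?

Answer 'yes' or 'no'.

Answer: no

Derivation:
Old min = -19
Change: A[8] 5 -> 46
Changed element was NOT the min; min changes only if 46 < -19.
New min = -19; changed? no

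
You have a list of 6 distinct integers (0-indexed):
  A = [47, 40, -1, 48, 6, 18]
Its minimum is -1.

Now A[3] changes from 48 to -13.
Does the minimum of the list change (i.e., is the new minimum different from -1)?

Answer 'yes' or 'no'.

Old min = -1
Change: A[3] 48 -> -13
Changed element was NOT the min; min changes only if -13 < -1.
New min = -13; changed? yes

Answer: yes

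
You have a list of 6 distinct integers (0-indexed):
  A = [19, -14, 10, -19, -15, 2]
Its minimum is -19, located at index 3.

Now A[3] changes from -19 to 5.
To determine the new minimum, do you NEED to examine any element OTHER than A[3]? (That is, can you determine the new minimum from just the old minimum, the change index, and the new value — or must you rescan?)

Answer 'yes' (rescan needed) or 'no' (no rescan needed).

Answer: yes

Derivation:
Old min = -19 at index 3
Change at index 3: -19 -> 5
Index 3 WAS the min and new value 5 > old min -19. Must rescan other elements to find the new min.
Needs rescan: yes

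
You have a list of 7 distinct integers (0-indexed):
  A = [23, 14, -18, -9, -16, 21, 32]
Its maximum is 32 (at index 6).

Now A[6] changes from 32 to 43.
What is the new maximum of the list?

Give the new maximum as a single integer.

Answer: 43

Derivation:
Old max = 32 (at index 6)
Change: A[6] 32 -> 43
Changed element WAS the max -> may need rescan.
  Max of remaining elements: 23
  New max = max(43, 23) = 43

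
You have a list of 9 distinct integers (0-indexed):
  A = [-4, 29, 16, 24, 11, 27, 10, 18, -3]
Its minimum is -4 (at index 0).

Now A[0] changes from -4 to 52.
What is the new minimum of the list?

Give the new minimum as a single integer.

Old min = -4 (at index 0)
Change: A[0] -4 -> 52
Changed element WAS the min. Need to check: is 52 still <= all others?
  Min of remaining elements: -3
  New min = min(52, -3) = -3

Answer: -3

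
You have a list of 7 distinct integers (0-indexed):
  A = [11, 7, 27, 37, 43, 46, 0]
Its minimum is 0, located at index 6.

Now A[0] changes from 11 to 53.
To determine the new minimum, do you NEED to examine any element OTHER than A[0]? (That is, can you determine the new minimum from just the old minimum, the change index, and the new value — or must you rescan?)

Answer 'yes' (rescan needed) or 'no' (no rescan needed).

Old min = 0 at index 6
Change at index 0: 11 -> 53
Index 0 was NOT the min. New min = min(0, 53). No rescan of other elements needed.
Needs rescan: no

Answer: no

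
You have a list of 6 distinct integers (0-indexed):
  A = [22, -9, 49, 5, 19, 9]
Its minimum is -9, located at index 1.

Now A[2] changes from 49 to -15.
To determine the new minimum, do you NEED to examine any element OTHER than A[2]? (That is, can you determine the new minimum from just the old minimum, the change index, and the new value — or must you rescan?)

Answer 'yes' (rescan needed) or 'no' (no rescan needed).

Answer: no

Derivation:
Old min = -9 at index 1
Change at index 2: 49 -> -15
Index 2 was NOT the min. New min = min(-9, -15). No rescan of other elements needed.
Needs rescan: no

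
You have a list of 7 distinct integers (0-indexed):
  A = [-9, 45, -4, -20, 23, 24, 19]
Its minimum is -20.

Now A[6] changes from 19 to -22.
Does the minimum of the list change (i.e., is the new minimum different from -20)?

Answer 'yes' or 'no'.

Old min = -20
Change: A[6] 19 -> -22
Changed element was NOT the min; min changes only if -22 < -20.
New min = -22; changed? yes

Answer: yes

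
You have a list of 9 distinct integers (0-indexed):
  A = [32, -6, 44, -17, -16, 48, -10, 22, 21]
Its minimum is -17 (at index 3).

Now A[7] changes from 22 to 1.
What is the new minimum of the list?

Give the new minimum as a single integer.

Answer: -17

Derivation:
Old min = -17 (at index 3)
Change: A[7] 22 -> 1
Changed element was NOT the old min.
  New min = min(old_min, new_val) = min(-17, 1) = -17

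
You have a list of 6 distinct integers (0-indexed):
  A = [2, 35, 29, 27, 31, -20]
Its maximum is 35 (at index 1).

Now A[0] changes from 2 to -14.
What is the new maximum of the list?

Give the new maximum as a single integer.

Answer: 35

Derivation:
Old max = 35 (at index 1)
Change: A[0] 2 -> -14
Changed element was NOT the old max.
  New max = max(old_max, new_val) = max(35, -14) = 35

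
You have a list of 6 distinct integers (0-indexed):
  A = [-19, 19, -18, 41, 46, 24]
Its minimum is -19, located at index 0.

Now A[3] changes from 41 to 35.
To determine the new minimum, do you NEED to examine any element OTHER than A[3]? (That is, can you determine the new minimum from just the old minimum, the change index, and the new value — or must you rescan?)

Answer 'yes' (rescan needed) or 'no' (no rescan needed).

Old min = -19 at index 0
Change at index 3: 41 -> 35
Index 3 was NOT the min. New min = min(-19, 35). No rescan of other elements needed.
Needs rescan: no

Answer: no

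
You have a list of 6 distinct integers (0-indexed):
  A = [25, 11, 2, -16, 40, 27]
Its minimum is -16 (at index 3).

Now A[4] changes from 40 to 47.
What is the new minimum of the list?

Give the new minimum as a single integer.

Answer: -16

Derivation:
Old min = -16 (at index 3)
Change: A[4] 40 -> 47
Changed element was NOT the old min.
  New min = min(old_min, new_val) = min(-16, 47) = -16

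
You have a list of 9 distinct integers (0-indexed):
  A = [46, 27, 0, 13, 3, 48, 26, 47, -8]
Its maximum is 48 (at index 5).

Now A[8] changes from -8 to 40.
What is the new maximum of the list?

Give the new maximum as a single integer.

Old max = 48 (at index 5)
Change: A[8] -8 -> 40
Changed element was NOT the old max.
  New max = max(old_max, new_val) = max(48, 40) = 48

Answer: 48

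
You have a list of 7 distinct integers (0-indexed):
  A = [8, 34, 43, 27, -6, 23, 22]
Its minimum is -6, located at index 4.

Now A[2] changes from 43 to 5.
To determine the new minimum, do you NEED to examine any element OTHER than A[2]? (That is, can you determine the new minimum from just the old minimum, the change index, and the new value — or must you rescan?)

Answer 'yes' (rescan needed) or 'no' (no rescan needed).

Old min = -6 at index 4
Change at index 2: 43 -> 5
Index 2 was NOT the min. New min = min(-6, 5). No rescan of other elements needed.
Needs rescan: no

Answer: no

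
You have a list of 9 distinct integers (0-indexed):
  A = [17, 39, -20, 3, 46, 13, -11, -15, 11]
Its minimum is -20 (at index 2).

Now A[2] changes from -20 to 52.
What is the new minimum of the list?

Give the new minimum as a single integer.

Answer: -15

Derivation:
Old min = -20 (at index 2)
Change: A[2] -20 -> 52
Changed element WAS the min. Need to check: is 52 still <= all others?
  Min of remaining elements: -15
  New min = min(52, -15) = -15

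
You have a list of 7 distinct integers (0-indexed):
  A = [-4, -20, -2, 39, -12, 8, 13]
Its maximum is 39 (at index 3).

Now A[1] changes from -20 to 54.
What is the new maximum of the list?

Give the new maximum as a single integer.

Old max = 39 (at index 3)
Change: A[1] -20 -> 54
Changed element was NOT the old max.
  New max = max(old_max, new_val) = max(39, 54) = 54

Answer: 54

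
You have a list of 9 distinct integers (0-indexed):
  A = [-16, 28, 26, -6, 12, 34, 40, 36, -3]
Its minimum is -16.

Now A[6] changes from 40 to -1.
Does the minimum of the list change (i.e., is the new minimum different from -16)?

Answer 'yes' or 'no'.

Answer: no

Derivation:
Old min = -16
Change: A[6] 40 -> -1
Changed element was NOT the min; min changes only if -1 < -16.
New min = -16; changed? no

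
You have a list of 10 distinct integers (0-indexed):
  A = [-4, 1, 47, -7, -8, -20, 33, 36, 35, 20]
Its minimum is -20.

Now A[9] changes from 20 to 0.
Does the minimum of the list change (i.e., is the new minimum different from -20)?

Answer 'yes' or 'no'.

Old min = -20
Change: A[9] 20 -> 0
Changed element was NOT the min; min changes only if 0 < -20.
New min = -20; changed? no

Answer: no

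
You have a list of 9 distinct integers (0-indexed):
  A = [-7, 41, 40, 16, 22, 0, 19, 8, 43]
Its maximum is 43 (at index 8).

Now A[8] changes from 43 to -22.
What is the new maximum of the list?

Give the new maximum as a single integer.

Old max = 43 (at index 8)
Change: A[8] 43 -> -22
Changed element WAS the max -> may need rescan.
  Max of remaining elements: 41
  New max = max(-22, 41) = 41

Answer: 41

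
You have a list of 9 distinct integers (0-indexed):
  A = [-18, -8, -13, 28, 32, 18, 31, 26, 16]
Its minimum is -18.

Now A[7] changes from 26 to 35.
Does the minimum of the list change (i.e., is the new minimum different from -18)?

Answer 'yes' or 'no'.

Answer: no

Derivation:
Old min = -18
Change: A[7] 26 -> 35
Changed element was NOT the min; min changes only if 35 < -18.
New min = -18; changed? no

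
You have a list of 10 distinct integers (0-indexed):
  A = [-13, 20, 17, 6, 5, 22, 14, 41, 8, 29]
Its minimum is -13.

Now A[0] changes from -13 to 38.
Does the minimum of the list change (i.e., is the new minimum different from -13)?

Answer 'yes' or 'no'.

Answer: yes

Derivation:
Old min = -13
Change: A[0] -13 -> 38
Changed element was the min; new min must be rechecked.
New min = 5; changed? yes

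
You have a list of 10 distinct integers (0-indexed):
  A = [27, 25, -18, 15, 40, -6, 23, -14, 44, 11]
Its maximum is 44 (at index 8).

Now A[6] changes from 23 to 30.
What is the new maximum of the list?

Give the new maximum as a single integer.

Old max = 44 (at index 8)
Change: A[6] 23 -> 30
Changed element was NOT the old max.
  New max = max(old_max, new_val) = max(44, 30) = 44

Answer: 44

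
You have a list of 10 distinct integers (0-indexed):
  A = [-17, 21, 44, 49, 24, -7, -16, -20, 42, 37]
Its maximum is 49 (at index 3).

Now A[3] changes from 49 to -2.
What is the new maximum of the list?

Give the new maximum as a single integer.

Answer: 44

Derivation:
Old max = 49 (at index 3)
Change: A[3] 49 -> -2
Changed element WAS the max -> may need rescan.
  Max of remaining elements: 44
  New max = max(-2, 44) = 44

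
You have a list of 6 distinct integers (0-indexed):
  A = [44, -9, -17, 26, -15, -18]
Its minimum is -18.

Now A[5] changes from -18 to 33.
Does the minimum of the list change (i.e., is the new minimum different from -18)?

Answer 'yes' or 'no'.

Old min = -18
Change: A[5] -18 -> 33
Changed element was the min; new min must be rechecked.
New min = -17; changed? yes

Answer: yes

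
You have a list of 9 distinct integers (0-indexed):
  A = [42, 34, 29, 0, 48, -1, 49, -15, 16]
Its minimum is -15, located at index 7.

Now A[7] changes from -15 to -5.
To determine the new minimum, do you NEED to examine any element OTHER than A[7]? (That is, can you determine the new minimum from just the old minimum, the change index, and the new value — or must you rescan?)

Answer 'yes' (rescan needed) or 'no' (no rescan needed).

Answer: yes

Derivation:
Old min = -15 at index 7
Change at index 7: -15 -> -5
Index 7 WAS the min and new value -5 > old min -15. Must rescan other elements to find the new min.
Needs rescan: yes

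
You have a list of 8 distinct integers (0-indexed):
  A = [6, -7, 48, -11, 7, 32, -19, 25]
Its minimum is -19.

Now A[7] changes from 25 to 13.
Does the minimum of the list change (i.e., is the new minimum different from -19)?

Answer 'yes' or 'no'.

Old min = -19
Change: A[7] 25 -> 13
Changed element was NOT the min; min changes only if 13 < -19.
New min = -19; changed? no

Answer: no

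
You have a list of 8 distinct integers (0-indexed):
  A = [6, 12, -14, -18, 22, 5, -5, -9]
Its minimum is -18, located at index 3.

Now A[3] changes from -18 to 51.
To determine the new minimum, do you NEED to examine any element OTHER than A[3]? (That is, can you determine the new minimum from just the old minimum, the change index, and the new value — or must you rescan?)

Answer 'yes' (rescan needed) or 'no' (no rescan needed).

Old min = -18 at index 3
Change at index 3: -18 -> 51
Index 3 WAS the min and new value 51 > old min -18. Must rescan other elements to find the new min.
Needs rescan: yes

Answer: yes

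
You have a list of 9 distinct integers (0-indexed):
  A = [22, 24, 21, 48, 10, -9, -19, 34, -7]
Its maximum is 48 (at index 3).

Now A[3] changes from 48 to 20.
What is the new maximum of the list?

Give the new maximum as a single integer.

Old max = 48 (at index 3)
Change: A[3] 48 -> 20
Changed element WAS the max -> may need rescan.
  Max of remaining elements: 34
  New max = max(20, 34) = 34

Answer: 34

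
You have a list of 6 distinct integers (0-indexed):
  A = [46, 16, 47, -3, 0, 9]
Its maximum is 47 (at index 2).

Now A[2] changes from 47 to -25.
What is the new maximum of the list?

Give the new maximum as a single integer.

Answer: 46

Derivation:
Old max = 47 (at index 2)
Change: A[2] 47 -> -25
Changed element WAS the max -> may need rescan.
  Max of remaining elements: 46
  New max = max(-25, 46) = 46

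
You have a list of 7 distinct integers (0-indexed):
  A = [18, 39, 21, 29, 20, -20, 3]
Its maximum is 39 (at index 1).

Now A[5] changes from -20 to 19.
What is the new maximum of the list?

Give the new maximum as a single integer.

Old max = 39 (at index 1)
Change: A[5] -20 -> 19
Changed element was NOT the old max.
  New max = max(old_max, new_val) = max(39, 19) = 39

Answer: 39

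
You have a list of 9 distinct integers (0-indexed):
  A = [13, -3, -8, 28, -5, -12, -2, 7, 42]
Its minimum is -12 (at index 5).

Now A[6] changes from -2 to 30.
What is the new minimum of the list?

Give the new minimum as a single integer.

Answer: -12

Derivation:
Old min = -12 (at index 5)
Change: A[6] -2 -> 30
Changed element was NOT the old min.
  New min = min(old_min, new_val) = min(-12, 30) = -12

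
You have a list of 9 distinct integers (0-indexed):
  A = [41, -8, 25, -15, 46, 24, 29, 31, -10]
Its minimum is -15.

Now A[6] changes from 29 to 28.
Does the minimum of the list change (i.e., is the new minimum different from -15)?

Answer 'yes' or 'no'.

Old min = -15
Change: A[6] 29 -> 28
Changed element was NOT the min; min changes only if 28 < -15.
New min = -15; changed? no

Answer: no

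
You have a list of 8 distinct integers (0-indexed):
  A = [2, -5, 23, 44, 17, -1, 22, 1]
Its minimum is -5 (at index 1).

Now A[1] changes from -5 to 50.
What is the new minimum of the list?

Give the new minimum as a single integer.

Old min = -5 (at index 1)
Change: A[1] -5 -> 50
Changed element WAS the min. Need to check: is 50 still <= all others?
  Min of remaining elements: -1
  New min = min(50, -1) = -1

Answer: -1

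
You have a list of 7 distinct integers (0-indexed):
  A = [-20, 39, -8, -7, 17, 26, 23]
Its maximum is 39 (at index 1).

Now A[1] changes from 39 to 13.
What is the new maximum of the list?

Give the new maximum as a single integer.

Answer: 26

Derivation:
Old max = 39 (at index 1)
Change: A[1] 39 -> 13
Changed element WAS the max -> may need rescan.
  Max of remaining elements: 26
  New max = max(13, 26) = 26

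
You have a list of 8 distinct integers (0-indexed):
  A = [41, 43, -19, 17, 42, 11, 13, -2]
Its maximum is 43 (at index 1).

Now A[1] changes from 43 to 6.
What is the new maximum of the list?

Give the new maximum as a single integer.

Answer: 42

Derivation:
Old max = 43 (at index 1)
Change: A[1] 43 -> 6
Changed element WAS the max -> may need rescan.
  Max of remaining elements: 42
  New max = max(6, 42) = 42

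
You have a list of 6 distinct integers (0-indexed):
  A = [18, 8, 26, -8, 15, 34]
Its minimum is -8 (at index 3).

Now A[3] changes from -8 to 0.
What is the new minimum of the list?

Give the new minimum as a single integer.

Answer: 0

Derivation:
Old min = -8 (at index 3)
Change: A[3] -8 -> 0
Changed element WAS the min. Need to check: is 0 still <= all others?
  Min of remaining elements: 8
  New min = min(0, 8) = 0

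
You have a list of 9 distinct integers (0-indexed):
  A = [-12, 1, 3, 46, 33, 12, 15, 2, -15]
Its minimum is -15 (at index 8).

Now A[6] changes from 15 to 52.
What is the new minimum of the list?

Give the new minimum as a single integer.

Old min = -15 (at index 8)
Change: A[6] 15 -> 52
Changed element was NOT the old min.
  New min = min(old_min, new_val) = min(-15, 52) = -15

Answer: -15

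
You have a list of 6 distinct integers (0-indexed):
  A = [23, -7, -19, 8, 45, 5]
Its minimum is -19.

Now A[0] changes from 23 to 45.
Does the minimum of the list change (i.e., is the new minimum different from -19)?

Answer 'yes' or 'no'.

Answer: no

Derivation:
Old min = -19
Change: A[0] 23 -> 45
Changed element was NOT the min; min changes only if 45 < -19.
New min = -19; changed? no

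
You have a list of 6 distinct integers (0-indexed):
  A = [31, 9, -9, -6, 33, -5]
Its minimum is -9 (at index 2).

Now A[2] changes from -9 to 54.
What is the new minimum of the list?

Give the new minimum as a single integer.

Old min = -9 (at index 2)
Change: A[2] -9 -> 54
Changed element WAS the min. Need to check: is 54 still <= all others?
  Min of remaining elements: -6
  New min = min(54, -6) = -6

Answer: -6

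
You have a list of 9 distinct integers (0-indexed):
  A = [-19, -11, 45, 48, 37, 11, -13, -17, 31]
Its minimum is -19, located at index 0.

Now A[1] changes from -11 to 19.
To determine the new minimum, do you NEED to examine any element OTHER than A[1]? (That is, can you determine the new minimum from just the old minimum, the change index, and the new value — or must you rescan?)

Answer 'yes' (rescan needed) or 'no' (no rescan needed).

Old min = -19 at index 0
Change at index 1: -11 -> 19
Index 1 was NOT the min. New min = min(-19, 19). No rescan of other elements needed.
Needs rescan: no

Answer: no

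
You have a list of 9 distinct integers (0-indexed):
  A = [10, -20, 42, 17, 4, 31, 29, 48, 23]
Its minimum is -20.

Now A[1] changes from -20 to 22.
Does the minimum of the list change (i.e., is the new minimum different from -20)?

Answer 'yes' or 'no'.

Answer: yes

Derivation:
Old min = -20
Change: A[1] -20 -> 22
Changed element was the min; new min must be rechecked.
New min = 4; changed? yes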